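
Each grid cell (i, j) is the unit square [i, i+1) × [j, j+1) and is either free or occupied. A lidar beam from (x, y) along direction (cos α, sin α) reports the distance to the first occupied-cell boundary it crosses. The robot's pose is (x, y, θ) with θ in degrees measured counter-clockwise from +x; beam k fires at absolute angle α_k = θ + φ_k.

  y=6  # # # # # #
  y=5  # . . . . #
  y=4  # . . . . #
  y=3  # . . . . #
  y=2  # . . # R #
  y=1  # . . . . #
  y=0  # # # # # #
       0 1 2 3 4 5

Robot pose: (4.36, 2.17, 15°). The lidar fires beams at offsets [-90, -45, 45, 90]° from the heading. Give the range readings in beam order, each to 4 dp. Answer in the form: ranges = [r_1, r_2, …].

beam 1: φ=-90°, α=285°
  direction (0.2588, -0.9659); cell (4,2); t to first gridline: x 2.4728, y 0.1760 (then +3.8637 / +1.0353)
    (4,1) via y @ 0.1760
    (4,0) via y @ 1.2113  # hit
  → r_1 = 1.2113
beam 2: φ=-45°, α=330°
  direction (0.8660, -0.5000); cell (4,2); t to first gridline: x 0.7390, y 0.3400 (then +1.1547 / +2.0000)
    (4,1) via y @ 0.3400
    (5,1) via x @ 0.7390  # hit
  → r_2 = 0.7390
beam 3: φ=45°, α=60°
  direction (0.5000, 0.8660); cell (4,2); t to first gridline: x 1.2800, y 0.9584 (then +2.0000 / +1.1547)
    (4,3) via y @ 0.9584
    (5,3) via x @ 1.2800  # hit
  → r_3 = 1.2800
beam 4: φ=90°, α=105°
  direction (-0.2588, 0.9659); cell (4,2); t to first gridline: x 1.3909, y 0.8593 (then +3.8637 / +1.0353)
    (4,3) via y @ 0.8593
    (3,3) via x @ 1.3909
    (3,4) via y @ 1.8946
    (3,5) via y @ 2.9298
    (3,6) via y @ 3.9651  # hit
  → r_4 = 3.9651

ranges = [1.2113, 0.7390, 1.2800, 3.9651]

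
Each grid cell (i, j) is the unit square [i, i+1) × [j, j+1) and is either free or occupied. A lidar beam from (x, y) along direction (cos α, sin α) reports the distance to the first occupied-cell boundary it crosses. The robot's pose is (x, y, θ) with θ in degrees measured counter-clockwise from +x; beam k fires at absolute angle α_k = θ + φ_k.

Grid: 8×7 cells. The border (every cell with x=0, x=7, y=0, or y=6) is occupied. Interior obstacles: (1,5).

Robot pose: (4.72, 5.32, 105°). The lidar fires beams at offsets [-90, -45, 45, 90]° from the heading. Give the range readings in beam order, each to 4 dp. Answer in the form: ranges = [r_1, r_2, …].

beam 1: φ=-90°, α=15°
  d=(0.9659,0.2588)  start (4,5)  tX=0.2899 tY=2.6273  stride 1/|dx|=1.0353 1/|dy|=3.8637
    cross x-line → (5,5), t=0.2899
    cross x-line → (6,5), t=1.3252
    cross x-line → (7,5), t=2.3604 (wall)
  → r_1 = 2.3604
beam 2: φ=-45°, α=60°
  d=(0.5000,0.8660)  start (4,5)  tX=0.5600 tY=0.7852  stride 1/|dx|=2.0000 1/|dy|=1.1547
    cross x-line → (5,5), t=0.5600
    cross y-line → (5,6), t=0.7852 (wall)
  → r_2 = 0.7852
beam 3: φ=45°, α=150°
  d=(-0.8660,0.5000)  start (4,5)  tX=0.8314 tY=1.3600  stride 1/|dx|=1.1547 1/|dy|=2.0000
    cross x-line → (3,5), t=0.8314
    cross y-line → (3,6), t=1.3600 (wall)
  → r_3 = 1.3600
beam 4: φ=90°, α=195°
  d=(-0.9659,-0.2588)  start (4,5)  tX=0.7454 tY=1.2364  stride 1/|dx|=1.0353 1/|dy|=3.8637
    cross x-line → (3,5), t=0.7454
    cross y-line → (3,4), t=1.2364
    cross x-line → (2,4), t=1.7807
    cross x-line → (1,4), t=2.8160
    cross x-line → (0,4), t=3.8512 (wall)
  → r_4 = 3.8512

ranges = [2.3604, 0.7852, 1.3600, 3.8512]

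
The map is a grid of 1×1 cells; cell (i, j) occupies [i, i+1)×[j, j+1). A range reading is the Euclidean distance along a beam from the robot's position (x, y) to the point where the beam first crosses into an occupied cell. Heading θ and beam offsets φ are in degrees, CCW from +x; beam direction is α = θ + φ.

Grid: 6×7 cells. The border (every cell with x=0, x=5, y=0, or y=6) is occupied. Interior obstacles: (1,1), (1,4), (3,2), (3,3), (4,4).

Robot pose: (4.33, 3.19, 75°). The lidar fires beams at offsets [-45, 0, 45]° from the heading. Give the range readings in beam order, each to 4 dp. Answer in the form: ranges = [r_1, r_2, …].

ranges = [0.7736, 0.8386, 0.6600]

beam 1: φ=-45°, α=30°
  direction (0.8660, 0.5000); cell (4,3); t to first gridline: x 0.7736, y 1.6200 (then +1.1547 / +2.0000)
    (5,3) via x @ 0.7736  # hit
  → r_1 = 0.7736
beam 2: φ=0°, α=75°
  direction (0.2588, 0.9659); cell (4,3); t to first gridline: x 2.5887, y 0.8386 (then +3.8637 / +1.0353)
    (4,4) via y @ 0.8386  # hit
  → r_2 = 0.8386
beam 3: φ=45°, α=120°
  direction (-0.5000, 0.8660); cell (4,3); t to first gridline: x 0.6600, y 0.9353 (then +2.0000 / +1.1547)
    (3,3) via x @ 0.6600  # hit
  → r_3 = 0.6600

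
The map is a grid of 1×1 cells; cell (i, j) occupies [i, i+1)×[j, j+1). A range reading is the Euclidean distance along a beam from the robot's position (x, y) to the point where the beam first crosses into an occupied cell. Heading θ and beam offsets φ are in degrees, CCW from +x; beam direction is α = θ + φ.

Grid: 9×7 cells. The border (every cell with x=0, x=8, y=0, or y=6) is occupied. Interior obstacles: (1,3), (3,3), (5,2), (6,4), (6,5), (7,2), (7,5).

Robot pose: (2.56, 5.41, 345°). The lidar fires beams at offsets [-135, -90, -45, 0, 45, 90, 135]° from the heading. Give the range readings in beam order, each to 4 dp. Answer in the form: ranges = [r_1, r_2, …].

beam 1: φ=-135°, α=210°
  dir = (cos 210°, sin 210°) = (-0.8660, -0.5000); from cell (2,5)
  next x-line at t=0.6466, next y-line at t=0.8200; Δt_x=1.1547, Δt_y=2.0000
    x: enter (1,5) at t=0.6466
    y: enter (1,4) at t=0.8200
    x: enter (0,4) at t=1.8013 ← occupied
  → r_1 = 1.8013
beam 2: φ=-90°, α=255°
  dir = (cos 255°, sin 255°) = (-0.2588, -0.9659); from cell (2,5)
  next x-line at t=2.1637, next y-line at t=0.4245; Δt_x=3.8637, Δt_y=1.0353
    y: enter (2,4) at t=0.4245
    y: enter (2,3) at t=1.4597
    x: enter (1,3) at t=2.1637 ← occupied
  → r_2 = 2.1637
beam 3: φ=-45°, α=300°
  dir = (cos 300°, sin 300°) = (0.5000, -0.8660); from cell (2,5)
  next x-line at t=0.8800, next y-line at t=0.4734; Δt_x=2.0000, Δt_y=1.1547
    y: enter (2,4) at t=0.4734
    x: enter (3,4) at t=0.8800
    y: enter (3,3) at t=1.6281 ← occupied
  → r_3 = 1.6281
beam 4: φ=0°, α=345°
  dir = (cos 345°, sin 345°) = (0.9659, -0.2588); from cell (2,5)
  next x-line at t=0.4555, next y-line at t=1.5841; Δt_x=1.0353, Δt_y=3.8637
    x: enter (3,5) at t=0.4555
    x: enter (4,5) at t=1.4908
    y: enter (4,4) at t=1.5841
    x: enter (5,4) at t=2.5261
    x: enter (6,4) at t=3.5614 ← occupied
  → r_4 = 3.5614
beam 5: φ=45°, α=30°
  dir = (cos 30°, sin 30°) = (0.8660, 0.5000); from cell (2,5)
  next x-line at t=0.5081, next y-line at t=1.1800; Δt_x=1.1547, Δt_y=2.0000
    x: enter (3,5) at t=0.5081
    y: enter (3,6) at t=1.1800 ← occupied
  → r_5 = 1.1800
beam 6: φ=90°, α=75°
  dir = (cos 75°, sin 75°) = (0.2588, 0.9659); from cell (2,5)
  next x-line at t=1.7000, next y-line at t=0.6108; Δt_x=3.8637, Δt_y=1.0353
    y: enter (2,6) at t=0.6108 ← occupied
  → r_6 = 0.6108
beam 7: φ=135°, α=120°
  dir = (cos 120°, sin 120°) = (-0.5000, 0.8660); from cell (2,5)
  next x-line at t=1.1200, next y-line at t=0.6813; Δt_x=2.0000, Δt_y=1.1547
    y: enter (2,6) at t=0.6813 ← occupied
  → r_7 = 0.6813

ranges = [1.8013, 2.1637, 1.6281, 3.5614, 1.1800, 0.6108, 0.6813]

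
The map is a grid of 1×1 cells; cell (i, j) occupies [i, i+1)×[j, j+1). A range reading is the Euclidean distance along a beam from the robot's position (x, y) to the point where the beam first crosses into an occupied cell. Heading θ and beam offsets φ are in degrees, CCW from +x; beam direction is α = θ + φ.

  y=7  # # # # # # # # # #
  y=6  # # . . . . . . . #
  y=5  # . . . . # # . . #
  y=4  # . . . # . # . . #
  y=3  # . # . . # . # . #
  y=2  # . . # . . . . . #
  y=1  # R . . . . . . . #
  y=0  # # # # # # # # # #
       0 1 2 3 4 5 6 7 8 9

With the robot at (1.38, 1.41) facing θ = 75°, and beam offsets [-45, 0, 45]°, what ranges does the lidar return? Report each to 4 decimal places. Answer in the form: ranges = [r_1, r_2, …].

ranges = [1.8706, 2.3955, 0.7600]

beam 1: φ=-45°, α=30°
  dir = (cos 30°, sin 30°) = (0.8660, 0.5000); from cell (1,1)
  next x-line at t=0.7159, next y-line at t=1.1800; Δt_x=1.1547, Δt_y=2.0000
    x: enter (2,1) at t=0.7159
    y: enter (2,2) at t=1.1800
    x: enter (3,2) at t=1.8706 ← occupied
  → r_1 = 1.8706
beam 2: φ=0°, α=75°
  dir = (cos 75°, sin 75°) = (0.2588, 0.9659); from cell (1,1)
  next x-line at t=2.3955, next y-line at t=0.6108; Δt_x=3.8637, Δt_y=1.0353
    y: enter (1,2) at t=0.6108
    y: enter (1,3) at t=1.6461
    x: enter (2,3) at t=2.3955 ← occupied
  → r_2 = 2.3955
beam 3: φ=45°, α=120°
  dir = (cos 120°, sin 120°) = (-0.5000, 0.8660); from cell (1,1)
  next x-line at t=0.7600, next y-line at t=0.6813; Δt_x=2.0000, Δt_y=1.1547
    y: enter (1,2) at t=0.6813
    x: enter (0,2) at t=0.7600 ← occupied
  → r_3 = 0.7600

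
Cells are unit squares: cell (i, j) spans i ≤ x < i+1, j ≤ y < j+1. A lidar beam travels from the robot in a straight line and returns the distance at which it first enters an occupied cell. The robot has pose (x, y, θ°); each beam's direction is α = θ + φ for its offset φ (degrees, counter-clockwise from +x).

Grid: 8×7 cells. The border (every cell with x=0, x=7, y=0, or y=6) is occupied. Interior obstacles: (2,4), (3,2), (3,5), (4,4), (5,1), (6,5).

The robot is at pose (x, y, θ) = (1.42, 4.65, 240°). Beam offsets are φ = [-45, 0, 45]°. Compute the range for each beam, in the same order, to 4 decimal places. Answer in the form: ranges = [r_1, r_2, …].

beam 1: φ=-45°, α=195°
  dir = (cos 195°, sin 195°) = (-0.9659, -0.2588); from cell (1,4)
  next x-line at t=0.4348, next y-line at t=2.5114; Δt_x=1.0353, Δt_y=3.8637
    x: enter (0,4) at t=0.4348 ← occupied
  → r_1 = 0.4348
beam 2: φ=0°, α=240°
  dir = (cos 240°, sin 240°) = (-0.5000, -0.8660); from cell (1,4)
  next x-line at t=0.8400, next y-line at t=0.7506; Δt_x=2.0000, Δt_y=1.1547
    y: enter (1,3) at t=0.7506
    x: enter (0,3) at t=0.8400 ← occupied
  → r_2 = 0.8400
beam 3: φ=45°, α=285°
  dir = (cos 285°, sin 285°) = (0.2588, -0.9659); from cell (1,4)
  next x-line at t=2.2409, next y-line at t=0.6729; Δt_x=3.8637, Δt_y=1.0353
    y: enter (1,3) at t=0.6729
    y: enter (1,2) at t=1.7082
    x: enter (2,2) at t=2.2409
    y: enter (2,1) at t=2.7435
    y: enter (2,0) at t=3.7788 ← occupied
  → r_3 = 3.7788

ranges = [0.4348, 0.8400, 3.7788]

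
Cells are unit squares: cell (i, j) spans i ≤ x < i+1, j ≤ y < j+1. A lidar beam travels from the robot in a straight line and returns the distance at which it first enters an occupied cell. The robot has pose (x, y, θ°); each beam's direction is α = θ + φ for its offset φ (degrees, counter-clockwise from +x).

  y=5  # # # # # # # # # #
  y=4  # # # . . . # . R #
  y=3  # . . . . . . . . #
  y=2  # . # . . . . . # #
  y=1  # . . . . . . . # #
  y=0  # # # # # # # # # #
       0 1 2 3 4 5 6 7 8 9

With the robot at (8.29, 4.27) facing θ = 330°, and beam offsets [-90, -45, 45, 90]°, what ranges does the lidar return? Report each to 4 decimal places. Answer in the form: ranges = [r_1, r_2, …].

beam 1: φ=-90°, α=240°
  cosα=-0.5000 sinα=-0.8660 | (8,4) | tMaxX 0.5800 tMaxY 0.3118 | tΔX 2.0000 tΔY 1.1547
    t=0.3118 [y] (8,3)
    t=0.5800 [x] (7,3)
    t=1.4665 [y] (7,2)
    t=2.5800 [x] (6,2)
    t=2.6212 [y] (6,1)
    t=3.7759 [y] (6,0) — stop
  → r_1 = 3.7759
beam 2: φ=-45°, α=285°
  cosα=0.2588 sinα=-0.9659 | (8,4) | tMaxX 2.7432 tMaxY 0.2795 | tΔX 3.8637 tΔY 1.0353
    t=0.2795 [y] (8,3)
    t=1.3148 [y] (8,2) — stop
  → r_2 = 1.3148
beam 3: φ=45°, α=15°
  cosα=0.9659 sinα=0.2588 | (8,4) | tMaxX 0.7350 tMaxY 2.8205 | tΔX 1.0353 tΔY 3.8637
    t=0.7350 [x] (9,4) — stop
  → r_3 = 0.7350
beam 4: φ=90°, α=60°
  cosα=0.5000 sinα=0.8660 | (8,4) | tMaxX 1.4200 tMaxY 0.8429 | tΔX 2.0000 tΔY 1.1547
    t=0.8429 [y] (8,5) — stop
  → r_4 = 0.8429

ranges = [3.7759, 1.3148, 0.7350, 0.8429]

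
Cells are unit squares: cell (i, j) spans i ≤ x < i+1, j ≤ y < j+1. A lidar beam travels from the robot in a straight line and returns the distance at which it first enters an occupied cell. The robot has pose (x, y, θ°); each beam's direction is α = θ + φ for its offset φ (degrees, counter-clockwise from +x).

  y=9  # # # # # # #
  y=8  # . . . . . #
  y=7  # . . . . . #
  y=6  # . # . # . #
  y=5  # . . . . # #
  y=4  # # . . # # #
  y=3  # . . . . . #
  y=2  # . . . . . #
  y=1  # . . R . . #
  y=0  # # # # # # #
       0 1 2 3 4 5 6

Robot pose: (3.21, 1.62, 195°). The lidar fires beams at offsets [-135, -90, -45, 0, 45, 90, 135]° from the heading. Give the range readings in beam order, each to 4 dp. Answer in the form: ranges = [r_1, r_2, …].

beam 1: φ=-135°, α=60°
  cosα=0.5000 sinα=0.8660 | (3,1) | tMaxX 1.5800 tMaxY 0.4388 | tΔX 2.0000 tΔY 1.1547
    t=0.4388 [y] (3,2)
    t=1.5800 [x] (4,2)
    t=1.5935 [y] (4,3)
    t=2.7482 [y] (4,4) — stop
  → r_1 = 2.7482
beam 2: φ=-90°, α=105°
  cosα=-0.2588 sinα=0.9659 | (3,1) | tMaxX 0.8114 tMaxY 0.3934 | tΔX 3.8637 tΔY 1.0353
    t=0.3934 [y] (3,2)
    t=0.8114 [x] (2,2)
    t=1.4287 [y] (2,3)
    t=2.4640 [y] (2,4)
    t=3.4992 [y] (2,5)
    t=4.5345 [y] (2,6) — stop
  → r_2 = 4.5345
beam 3: φ=-45°, α=150°
  cosα=-0.8660 sinα=0.5000 | (3,1) | tMaxX 0.2425 tMaxY 0.7600 | tΔX 1.1547 tΔY 2.0000
    t=0.2425 [x] (2,1)
    t=0.7600 [y] (2,2)
    t=1.3972 [x] (1,2)
    t=2.5519 [x] (0,2) — stop
  → r_3 = 2.5519
beam 4: φ=0°, α=195°
  cosα=-0.9659 sinα=-0.2588 | (3,1) | tMaxX 0.2174 tMaxY 2.3955 | tΔX 1.0353 tΔY 3.8637
    t=0.2174 [x] (2,1)
    t=1.2527 [x] (1,1)
    t=2.2880 [x] (0,1) — stop
  → r_4 = 2.2880
beam 5: φ=45°, α=240°
  cosα=-0.5000 sinα=-0.8660 | (3,1) | tMaxX 0.4200 tMaxY 0.7159 | tΔX 2.0000 tΔY 1.1547
    t=0.4200 [x] (2,1)
    t=0.7159 [y] (2,0) — stop
  → r_5 = 0.7159
beam 6: φ=90°, α=285°
  cosα=0.2588 sinα=-0.9659 | (3,1) | tMaxX 3.0523 tMaxY 0.6419 | tΔX 3.8637 tΔY 1.0353
    t=0.6419 [y] (3,0) — stop
  → r_6 = 0.6419
beam 7: φ=135°, α=330°
  cosα=0.8660 sinα=-0.5000 | (3,1) | tMaxX 0.9122 tMaxY 1.2400 | tΔX 1.1547 tΔY 2.0000
    t=0.9122 [x] (4,1)
    t=1.2400 [y] (4,0) — stop
  → r_7 = 1.2400

ranges = [2.7482, 4.5345, 2.5519, 2.2880, 0.7159, 0.6419, 1.2400]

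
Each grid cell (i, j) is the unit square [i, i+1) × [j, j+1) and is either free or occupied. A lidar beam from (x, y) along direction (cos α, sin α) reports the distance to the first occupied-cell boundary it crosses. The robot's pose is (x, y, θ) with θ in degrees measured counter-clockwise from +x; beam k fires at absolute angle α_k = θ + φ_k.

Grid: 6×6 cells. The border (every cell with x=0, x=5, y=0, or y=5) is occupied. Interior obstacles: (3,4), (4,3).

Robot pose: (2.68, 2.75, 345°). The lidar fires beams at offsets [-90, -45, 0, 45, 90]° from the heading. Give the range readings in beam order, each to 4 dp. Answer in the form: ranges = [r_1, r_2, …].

ranges = [1.8117, 2.0207, 2.4018, 1.5242, 1.2941]

beam 1: φ=-90°, α=255°
  d=(-0.2588,-0.9659)  start (2,2)  tX=2.6273 tY=0.7765  stride 1/|dx|=3.8637 1/|dy|=1.0353
    cross y-line → (2,1), t=0.7765
    cross y-line → (2,0), t=1.8117 (wall)
  → r_1 = 1.8117
beam 2: φ=-45°, α=300°
  d=(0.5000,-0.8660)  start (2,2)  tX=0.6400 tY=0.8660  stride 1/|dx|=2.0000 1/|dy|=1.1547
    cross x-line → (3,2), t=0.6400
    cross y-line → (3,1), t=0.8660
    cross y-line → (3,0), t=2.0207 (wall)
  → r_2 = 2.0207
beam 3: φ=0°, α=345°
  d=(0.9659,-0.2588)  start (2,2)  tX=0.3313 tY=2.8978  stride 1/|dx|=1.0353 1/|dy|=3.8637
    cross x-line → (3,2), t=0.3313
    cross x-line → (4,2), t=1.3666
    cross x-line → (5,2), t=2.4018 (wall)
  → r_3 = 2.4018
beam 4: φ=45°, α=30°
  d=(0.8660,0.5000)  start (2,2)  tX=0.3695 tY=0.5000  stride 1/|dx|=1.1547 1/|dy|=2.0000
    cross x-line → (3,2), t=0.3695
    cross y-line → (3,3), t=0.5000
    cross x-line → (4,3), t=1.5242 (wall)
  → r_4 = 1.5242
beam 5: φ=90°, α=75°
  d=(0.2588,0.9659)  start (2,2)  tX=1.2364 tY=0.2588  stride 1/|dx|=3.8637 1/|dy|=1.0353
    cross y-line → (2,3), t=0.2588
    cross x-line → (3,3), t=1.2364
    cross y-line → (3,4), t=1.2941 (wall)
  → r_5 = 1.2941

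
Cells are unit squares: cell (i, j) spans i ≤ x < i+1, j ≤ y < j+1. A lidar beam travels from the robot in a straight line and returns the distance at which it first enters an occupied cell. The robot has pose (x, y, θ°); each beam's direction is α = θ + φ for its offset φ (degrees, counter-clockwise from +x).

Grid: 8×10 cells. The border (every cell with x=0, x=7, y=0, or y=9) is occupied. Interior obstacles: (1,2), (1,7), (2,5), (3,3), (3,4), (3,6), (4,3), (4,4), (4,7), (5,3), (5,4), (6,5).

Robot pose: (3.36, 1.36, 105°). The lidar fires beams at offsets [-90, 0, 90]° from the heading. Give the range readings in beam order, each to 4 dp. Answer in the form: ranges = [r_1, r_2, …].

beam 1: φ=-90°, α=15°
  d=(0.9659,0.2588)  start (3,1)  tX=0.6626 tY=2.4728  stride 1/|dx|=1.0353 1/|dy|=3.8637
    cross x-line → (4,1), t=0.6626
    cross x-line → (5,1), t=1.6979
    cross y-line → (5,2), t=2.4728
    cross x-line → (6,2), t=2.7331
    cross x-line → (7,2), t=3.7684 (wall)
  → r_1 = 3.7684
beam 2: φ=0°, α=105°
  d=(-0.2588,0.9659)  start (3,1)  tX=1.3909 tY=0.6626  stride 1/|dx|=3.8637 1/|dy|=1.0353
    cross y-line → (3,2), t=0.6626
    cross x-line → (2,2), t=1.3909
    cross y-line → (2,3), t=1.6979
    cross y-line → (2,4), t=2.7331
    cross y-line → (2,5), t=3.7684 (wall)
  → r_2 = 3.7684
beam 3: φ=90°, α=195°
  d=(-0.9659,-0.2588)  start (3,1)  tX=0.3727 tY=1.3909  stride 1/|dx|=1.0353 1/|dy|=3.8637
    cross x-line → (2,1), t=0.3727
    cross y-line → (2,0), t=1.3909 (wall)
  → r_3 = 1.3909

ranges = [3.7684, 3.7684, 1.3909]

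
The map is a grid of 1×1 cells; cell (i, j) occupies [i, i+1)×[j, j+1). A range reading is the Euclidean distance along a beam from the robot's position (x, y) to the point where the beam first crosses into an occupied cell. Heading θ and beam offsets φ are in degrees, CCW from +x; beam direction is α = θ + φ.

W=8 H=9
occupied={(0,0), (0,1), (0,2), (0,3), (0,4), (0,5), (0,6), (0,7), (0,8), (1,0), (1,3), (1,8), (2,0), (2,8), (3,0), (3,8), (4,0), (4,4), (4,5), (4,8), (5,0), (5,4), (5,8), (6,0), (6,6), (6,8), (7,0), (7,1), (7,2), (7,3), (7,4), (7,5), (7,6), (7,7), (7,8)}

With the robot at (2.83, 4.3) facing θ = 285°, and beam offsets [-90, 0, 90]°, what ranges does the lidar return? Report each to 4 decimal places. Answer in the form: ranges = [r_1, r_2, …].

beam 1: φ=-90°, α=195°
  dir = (cos 195°, sin 195°) = (-0.9659, -0.2588); from cell (2,4)
  next x-line at t=0.8593, next y-line at t=1.1591; Δt_x=1.0353, Δt_y=3.8637
    x: enter (1,4) at t=0.8593
    y: enter (1,3) at t=1.1591 ← occupied
  → r_1 = 1.1591
beam 2: φ=0°, α=285°
  dir = (cos 285°, sin 285°) = (0.2588, -0.9659); from cell (2,4)
  next x-line at t=0.6568, next y-line at t=0.3106; Δt_x=3.8637, Δt_y=1.0353
    y: enter (2,3) at t=0.3106
    x: enter (3,3) at t=0.6568
    y: enter (3,2) at t=1.3459
    y: enter (3,1) at t=2.3811
    y: enter (3,0) at t=3.4164 ← occupied
  → r_2 = 3.4164
beam 3: φ=90°, α=15°
  dir = (cos 15°, sin 15°) = (0.9659, 0.2588); from cell (2,4)
  next x-line at t=0.1760, next y-line at t=2.7046; Δt_x=1.0353, Δt_y=3.8637
    x: enter (3,4) at t=0.1760
    x: enter (4,4) at t=1.2113 ← occupied
  → r_3 = 1.2113

ranges = [1.1591, 3.4164, 1.2113]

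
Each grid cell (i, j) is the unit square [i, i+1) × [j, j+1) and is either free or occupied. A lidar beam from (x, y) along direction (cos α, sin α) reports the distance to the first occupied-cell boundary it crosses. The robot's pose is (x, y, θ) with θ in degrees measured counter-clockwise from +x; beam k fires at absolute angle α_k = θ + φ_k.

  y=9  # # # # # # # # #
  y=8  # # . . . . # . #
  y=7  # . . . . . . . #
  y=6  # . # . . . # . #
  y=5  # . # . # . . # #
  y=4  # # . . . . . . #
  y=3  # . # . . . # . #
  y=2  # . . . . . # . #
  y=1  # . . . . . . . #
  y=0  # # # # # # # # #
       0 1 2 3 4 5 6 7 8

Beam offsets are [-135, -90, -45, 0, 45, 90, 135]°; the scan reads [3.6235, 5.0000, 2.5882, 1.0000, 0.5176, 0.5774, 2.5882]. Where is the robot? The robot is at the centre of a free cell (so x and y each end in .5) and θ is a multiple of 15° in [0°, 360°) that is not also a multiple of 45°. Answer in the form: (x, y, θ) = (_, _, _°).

Enumerate (i+0.5, j+0.5, θ) over the 45 free cells and 16 admissible headings. For each, cast all 7 beams and compare to the given ranges.
  (1.5, 2.5, 15°): beam 1 = 1.0000 ≠ 3.6235 ✗
  (5.5, 3.5, 60°): beam 1 = 2.5882 ≠ 3.6235 ✗
  (5.5, 5.5, 240°): beam 2 = 0.5774 ≠ 5.0000 ✗
  (3.5, 4.5, 165°): beam 1 = 1.0000 ≠ 3.6235 ✗
  …
  (5.5, 3.5, 300°): r_1=3.6235, r_2=5.0000, r_3=2.5882, r_4=1.0000, r_5=0.5176, r_6=0.5774, r_7=2.5882 — all match ✓
Only this pose fits every beam.

(x, y, θ) = (5.5, 3.5, 300°)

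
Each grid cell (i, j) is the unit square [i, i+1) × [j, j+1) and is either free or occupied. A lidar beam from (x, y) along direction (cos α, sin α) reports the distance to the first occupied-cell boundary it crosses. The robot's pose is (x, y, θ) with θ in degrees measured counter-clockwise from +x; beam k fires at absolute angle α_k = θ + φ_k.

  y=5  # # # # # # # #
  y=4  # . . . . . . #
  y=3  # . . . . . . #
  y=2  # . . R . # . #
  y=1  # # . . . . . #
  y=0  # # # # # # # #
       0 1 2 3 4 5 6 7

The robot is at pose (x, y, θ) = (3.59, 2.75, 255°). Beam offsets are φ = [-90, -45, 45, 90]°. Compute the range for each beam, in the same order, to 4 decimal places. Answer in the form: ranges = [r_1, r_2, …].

beam 1: φ=-90°, α=165°
  direction (-0.9659, 0.2588); cell (3,2); t to first gridline: x 0.6108, y 0.9659 (then +1.0353 / +3.8637)
    (2,2) via x @ 0.6108
    (2,3) via y @ 0.9659
    (1,3) via x @ 1.6461
    (0,3) via x @ 2.6814  # hit
  → r_1 = 2.6814
beam 2: φ=-45°, α=210°
  direction (-0.8660, -0.5000); cell (3,2); t to first gridline: x 0.6813, y 1.5000 (then +1.1547 / +2.0000)
    (2,2) via x @ 0.6813
    (2,1) via y @ 1.5000
    (1,1) via x @ 1.8360  # hit
  → r_2 = 1.8360
beam 3: φ=45°, α=300°
  direction (0.5000, -0.8660); cell (3,2); t to first gridline: x 0.8200, y 0.8660 (then +2.0000 / +1.1547)
    (4,2) via x @ 0.8200
    (4,1) via y @ 0.8660
    (4,0) via y @ 2.0207  # hit
  → r_3 = 2.0207
beam 4: φ=90°, α=345°
  direction (0.9659, -0.2588); cell (3,2); t to first gridline: x 0.4245, y 2.8978 (then +1.0353 / +3.8637)
    (4,2) via x @ 0.4245
    (5,2) via x @ 1.4597  # hit
  → r_4 = 1.4597

ranges = [2.6814, 1.8360, 2.0207, 1.4597]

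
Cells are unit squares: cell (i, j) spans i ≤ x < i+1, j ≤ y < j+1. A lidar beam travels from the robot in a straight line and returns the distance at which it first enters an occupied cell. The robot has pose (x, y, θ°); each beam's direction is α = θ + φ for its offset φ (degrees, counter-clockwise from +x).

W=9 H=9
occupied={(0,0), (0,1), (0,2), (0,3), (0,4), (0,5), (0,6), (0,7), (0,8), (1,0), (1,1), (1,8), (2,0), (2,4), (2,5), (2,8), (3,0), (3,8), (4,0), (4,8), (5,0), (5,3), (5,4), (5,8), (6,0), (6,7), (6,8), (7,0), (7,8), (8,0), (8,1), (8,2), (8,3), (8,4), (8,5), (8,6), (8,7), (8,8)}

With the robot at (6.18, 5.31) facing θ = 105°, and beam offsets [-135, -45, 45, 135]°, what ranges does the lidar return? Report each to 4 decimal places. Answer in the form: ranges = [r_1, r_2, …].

beam 1: φ=-135°, α=330°
  dir = (cos 330°, sin 330°) = (0.8660, -0.5000); from cell (6,5)
  next x-line at t=0.9469, next y-line at t=0.6200; Δt_x=1.1547, Δt_y=2.0000
    y: enter (6,4) at t=0.6200
    x: enter (7,4) at t=0.9469
    x: enter (8,4) at t=2.1016 ← occupied
  → r_1 = 2.1016
beam 2: φ=-45°, α=60°
  dir = (cos 60°, sin 60°) = (0.5000, 0.8660); from cell (6,5)
  next x-line at t=1.6400, next y-line at t=0.7967; Δt_x=2.0000, Δt_y=1.1547
    y: enter (6,6) at t=0.7967
    x: enter (7,6) at t=1.6400
    y: enter (7,7) at t=1.9514
    y: enter (7,8) at t=3.1061 ← occupied
  → r_2 = 3.1061
beam 3: φ=45°, α=150°
  dir = (cos 150°, sin 150°) = (-0.8660, 0.5000); from cell (6,5)
  next x-line at t=0.2078, next y-line at t=1.3800; Δt_x=1.1547, Δt_y=2.0000
    x: enter (5,5) at t=0.2078
    x: enter (4,5) at t=1.3625
    y: enter (4,6) at t=1.3800
    x: enter (3,6) at t=2.5172
    y: enter (3,7) at t=3.3800
    x: enter (2,7) at t=3.6719
    x: enter (1,7) at t=4.8266
    y: enter (1,8) at t=5.3800 ← occupied
  → r_3 = 5.3800
beam 4: φ=135°, α=240°
  dir = (cos 240°, sin 240°) = (-0.5000, -0.8660); from cell (6,5)
  next x-line at t=0.3600, next y-line at t=0.3580; Δt_x=2.0000, Δt_y=1.1547
    y: enter (6,4) at t=0.3580
    x: enter (5,4) at t=0.3600 ← occupied
  → r_4 = 0.3600

ranges = [2.1016, 3.1061, 5.3800, 0.3600]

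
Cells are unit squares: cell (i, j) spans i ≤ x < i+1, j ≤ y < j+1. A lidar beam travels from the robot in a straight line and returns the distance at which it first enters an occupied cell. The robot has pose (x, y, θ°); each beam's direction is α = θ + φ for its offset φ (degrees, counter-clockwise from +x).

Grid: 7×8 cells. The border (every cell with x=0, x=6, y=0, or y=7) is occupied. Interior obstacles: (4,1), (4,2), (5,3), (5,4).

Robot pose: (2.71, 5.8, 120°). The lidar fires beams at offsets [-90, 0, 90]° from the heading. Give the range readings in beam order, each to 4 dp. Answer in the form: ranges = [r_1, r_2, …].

ranges = [2.4000, 1.3856, 1.9745]

beam 1: φ=-90°, α=30°
  dir = (cos 30°, sin 30°) = (0.8660, 0.5000); from cell (2,5)
  next x-line at t=0.3349, next y-line at t=0.4000; Δt_x=1.1547, Δt_y=2.0000
    x: enter (3,5) at t=0.3349
    y: enter (3,6) at t=0.4000
    x: enter (4,6) at t=1.4896
    y: enter (4,7) at t=2.4000 ← occupied
  → r_1 = 2.4000
beam 2: φ=0°, α=120°
  dir = (cos 120°, sin 120°) = (-0.5000, 0.8660); from cell (2,5)
  next x-line at t=1.4200, next y-line at t=0.2309; Δt_x=2.0000, Δt_y=1.1547
    y: enter (2,6) at t=0.2309
    y: enter (2,7) at t=1.3856 ← occupied
  → r_2 = 1.3856
beam 3: φ=90°, α=210°
  dir = (cos 210°, sin 210°) = (-0.8660, -0.5000); from cell (2,5)
  next x-line at t=0.8198, next y-line at t=1.6000; Δt_x=1.1547, Δt_y=2.0000
    x: enter (1,5) at t=0.8198
    y: enter (1,4) at t=1.6000
    x: enter (0,4) at t=1.9745 ← occupied
  → r_3 = 1.9745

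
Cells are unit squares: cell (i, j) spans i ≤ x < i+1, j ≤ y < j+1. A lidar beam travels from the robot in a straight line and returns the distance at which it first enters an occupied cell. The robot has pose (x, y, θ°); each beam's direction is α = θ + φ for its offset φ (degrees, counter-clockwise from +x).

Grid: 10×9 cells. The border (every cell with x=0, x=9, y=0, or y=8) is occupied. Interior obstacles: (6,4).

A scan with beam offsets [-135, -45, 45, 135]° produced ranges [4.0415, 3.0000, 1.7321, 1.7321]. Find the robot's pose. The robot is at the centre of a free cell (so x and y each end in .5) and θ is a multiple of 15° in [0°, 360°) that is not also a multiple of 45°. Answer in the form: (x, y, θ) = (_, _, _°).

The pose lattice has 55·16 = 880 candidates. Test each by forward raycasting.
  (3.5, 3.5, 300°): beam 1 = 2.5882 ≠ 4.0415 ✗
  (7.5, 7.5, 210°): beam 1 = 0.5176 ≠ 4.0415 ✗
  (6.5, 6.5, 255°): beam 1 = 1.7321 ≠ 4.0415 ✗
  …
  (2.5, 2.5, 165°): r_1=4.0415, r_2=3.0000, r_3=1.7321, r_4=1.7321 — all match ✓
No second candidate reproduces the full scan.

(x, y, θ) = (2.5, 2.5, 165°)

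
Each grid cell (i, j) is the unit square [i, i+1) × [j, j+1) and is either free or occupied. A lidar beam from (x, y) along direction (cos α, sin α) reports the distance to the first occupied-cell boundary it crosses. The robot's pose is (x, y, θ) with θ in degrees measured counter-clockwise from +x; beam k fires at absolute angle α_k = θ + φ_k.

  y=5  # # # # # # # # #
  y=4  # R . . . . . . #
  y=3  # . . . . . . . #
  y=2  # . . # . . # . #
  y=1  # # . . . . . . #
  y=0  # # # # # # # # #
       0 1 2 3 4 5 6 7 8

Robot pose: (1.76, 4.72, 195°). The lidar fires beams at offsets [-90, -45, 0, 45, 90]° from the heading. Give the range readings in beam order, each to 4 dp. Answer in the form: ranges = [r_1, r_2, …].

beam 1: φ=-90°, α=105°
  d=(-0.2588,0.9659)  start (1,4)  tX=2.9364 tY=0.2899  stride 1/|dx|=3.8637 1/|dy|=1.0353
    cross y-line → (1,5), t=0.2899 (wall)
  → r_1 = 0.2899
beam 2: φ=-45°, α=150°
  d=(-0.8660,0.5000)  start (1,4)  tX=0.8776 tY=0.5600  stride 1/|dx|=1.1547 1/|dy|=2.0000
    cross y-line → (1,5), t=0.5600 (wall)
  → r_2 = 0.5600
beam 3: φ=0°, α=195°
  d=(-0.9659,-0.2588)  start (1,4)  tX=0.7868 tY=2.7819  stride 1/|dx|=1.0353 1/|dy|=3.8637
    cross x-line → (0,4), t=0.7868 (wall)
  → r_3 = 0.7868
beam 4: φ=45°, α=240°
  d=(-0.5000,-0.8660)  start (1,4)  tX=1.5200 tY=0.8314  stride 1/|dx|=2.0000 1/|dy|=1.1547
    cross y-line → (1,3), t=0.8314
    cross x-line → (0,3), t=1.5200 (wall)
  → r_4 = 1.5200
beam 5: φ=90°, α=285°
  d=(0.2588,-0.9659)  start (1,4)  tX=0.9273 tY=0.7454  stride 1/|dx|=3.8637 1/|dy|=1.0353
    cross y-line → (1,3), t=0.7454
    cross x-line → (2,3), t=0.9273
    cross y-line → (2,2), t=1.7807
    cross y-line → (2,1), t=2.8160
    cross y-line → (2,0), t=3.8512 (wall)
  → r_5 = 3.8512

ranges = [0.2899, 0.5600, 0.7868, 1.5200, 3.8512]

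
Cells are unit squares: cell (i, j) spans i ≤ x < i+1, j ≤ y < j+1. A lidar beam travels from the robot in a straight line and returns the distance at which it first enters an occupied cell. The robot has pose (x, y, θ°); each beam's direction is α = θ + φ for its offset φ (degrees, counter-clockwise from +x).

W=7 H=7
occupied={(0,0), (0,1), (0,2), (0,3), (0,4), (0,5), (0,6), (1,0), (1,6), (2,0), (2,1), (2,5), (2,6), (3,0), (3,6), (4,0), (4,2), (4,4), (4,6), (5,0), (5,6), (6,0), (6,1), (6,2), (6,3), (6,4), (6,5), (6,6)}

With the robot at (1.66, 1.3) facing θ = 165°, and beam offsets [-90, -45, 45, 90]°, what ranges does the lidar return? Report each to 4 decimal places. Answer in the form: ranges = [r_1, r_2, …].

beam 1: φ=-90°, α=75°
  dir = (cos 75°, sin 75°) = (0.2588, 0.9659); from cell (1,1)
  next x-line at t=1.3137, next y-line at t=0.7247; Δt_x=3.8637, Δt_y=1.0353
    y: enter (1,2) at t=0.7247
    x: enter (2,2) at t=1.3137
    y: enter (2,3) at t=1.7600
    y: enter (2,4) at t=2.7952
    y: enter (2,5) at t=3.8305 ← occupied
  → r_1 = 3.8305
beam 2: φ=-45°, α=120°
  dir = (cos 120°, sin 120°) = (-0.5000, 0.8660); from cell (1,1)
  next x-line at t=1.3200, next y-line at t=0.8083; Δt_x=2.0000, Δt_y=1.1547
    y: enter (1,2) at t=0.8083
    x: enter (0,2) at t=1.3200 ← occupied
  → r_2 = 1.3200
beam 3: φ=45°, α=210°
  dir = (cos 210°, sin 210°) = (-0.8660, -0.5000); from cell (1,1)
  next x-line at t=0.7621, next y-line at t=0.6000; Δt_x=1.1547, Δt_y=2.0000
    y: enter (1,0) at t=0.6000 ← occupied
  → r_3 = 0.6000
beam 4: φ=90°, α=255°
  dir = (cos 255°, sin 255°) = (-0.2588, -0.9659); from cell (1,1)
  next x-line at t=2.5500, next y-line at t=0.3106; Δt_x=3.8637, Δt_y=1.0353
    y: enter (1,0) at t=0.3106 ← occupied
  → r_4 = 0.3106

ranges = [3.8305, 1.3200, 0.6000, 0.3106]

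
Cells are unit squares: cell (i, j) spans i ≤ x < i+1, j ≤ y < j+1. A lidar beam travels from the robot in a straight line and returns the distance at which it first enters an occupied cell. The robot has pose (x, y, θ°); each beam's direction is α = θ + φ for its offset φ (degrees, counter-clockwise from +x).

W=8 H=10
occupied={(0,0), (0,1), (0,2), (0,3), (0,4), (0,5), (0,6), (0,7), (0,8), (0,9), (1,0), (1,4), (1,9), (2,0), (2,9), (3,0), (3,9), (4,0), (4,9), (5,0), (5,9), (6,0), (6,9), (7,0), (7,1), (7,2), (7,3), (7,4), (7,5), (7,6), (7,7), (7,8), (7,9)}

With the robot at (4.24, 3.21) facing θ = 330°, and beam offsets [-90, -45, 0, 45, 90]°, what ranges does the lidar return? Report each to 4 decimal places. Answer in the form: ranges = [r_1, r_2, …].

beam 1: φ=-90°, α=240°
  direction (-0.5000, -0.8660); cell (4,3); t to first gridline: x 0.4800, y 0.2425 (then +2.0000 / +1.1547)
    (4,2) via y @ 0.2425
    (3,2) via x @ 0.4800
    (3,1) via y @ 1.3972
    (2,1) via x @ 2.4800
    (2,0) via y @ 2.5519  # hit
  → r_1 = 2.5519
beam 2: φ=-45°, α=285°
  direction (0.2588, -0.9659); cell (4,3); t to first gridline: x 2.9364, y 0.2174 (then +3.8637 / +1.0353)
    (4,2) via y @ 0.2174
    (4,1) via y @ 1.2527
    (4,0) via y @ 2.2880  # hit
  → r_2 = 2.2880
beam 3: φ=0°, α=330°
  direction (0.8660, -0.5000); cell (4,3); t to first gridline: x 0.8776, y 0.4200 (then +1.1547 / +2.0000)
    (4,2) via y @ 0.4200
    (5,2) via x @ 0.8776
    (6,2) via x @ 2.0323
    (6,1) via y @ 2.4200
    (7,1) via x @ 3.1870  # hit
  → r_3 = 3.1870
beam 4: φ=45°, α=15°
  direction (0.9659, 0.2588); cell (4,3); t to first gridline: x 0.7868, y 3.0523 (then +1.0353 / +3.8637)
    (5,3) via x @ 0.7868
    (6,3) via x @ 1.8221
    (7,3) via x @ 2.8574  # hit
  → r_4 = 2.8574
beam 5: φ=90°, α=60°
  direction (0.5000, 0.8660); cell (4,3); t to first gridline: x 1.5200, y 0.9122 (then +2.0000 / +1.1547)
    (4,4) via y @ 0.9122
    (5,4) via x @ 1.5200
    (5,5) via y @ 2.0669
    (5,6) via y @ 3.2216
    (6,6) via x @ 3.5200
    (6,7) via y @ 4.3763
    (7,7) via x @ 5.5200  # hit
  → r_5 = 5.5200

ranges = [2.5519, 2.2880, 3.1870, 2.8574, 5.5200]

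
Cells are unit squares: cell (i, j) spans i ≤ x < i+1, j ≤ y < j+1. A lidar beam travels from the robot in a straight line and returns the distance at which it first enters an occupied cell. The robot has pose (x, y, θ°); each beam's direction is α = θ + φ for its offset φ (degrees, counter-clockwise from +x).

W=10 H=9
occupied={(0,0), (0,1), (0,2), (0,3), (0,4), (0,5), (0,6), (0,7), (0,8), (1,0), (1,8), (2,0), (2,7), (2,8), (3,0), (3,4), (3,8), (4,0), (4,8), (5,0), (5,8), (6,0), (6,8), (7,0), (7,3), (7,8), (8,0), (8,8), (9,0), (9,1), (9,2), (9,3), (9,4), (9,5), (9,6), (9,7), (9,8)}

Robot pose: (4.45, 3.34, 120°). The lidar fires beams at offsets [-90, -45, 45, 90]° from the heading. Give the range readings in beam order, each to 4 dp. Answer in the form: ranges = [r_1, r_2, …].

beam 1: φ=-90°, α=30°
  cosα=0.8660 sinα=0.5000 | (4,3) | tMaxX 0.6351 tMaxY 1.3200 | tΔX 1.1547 tΔY 2.0000
    t=0.6351 [x] (5,3)
    t=1.3200 [y] (5,4)
    t=1.7898 [x] (6,4)
    t=2.9445 [x] (7,4)
    t=3.3200 [y] (7,5)
    t=4.0992 [x] (8,5)
    t=5.2539 [x] (9,5) — stop
  → r_1 = 5.2539
beam 2: φ=-45°, α=75°
  cosα=0.2588 sinα=0.9659 | (4,3) | tMaxX 2.1250 tMaxY 0.6833 | tΔX 3.8637 tΔY 1.0353
    t=0.6833 [y] (4,4)
    t=1.7186 [y] (4,5)
    t=2.1250 [x] (5,5)
    t=2.7538 [y] (5,6)
    t=3.7891 [y] (5,7)
    t=4.8244 [y] (5,8) — stop
  → r_2 = 4.8244
beam 3: φ=45°, α=165°
  cosα=-0.9659 sinα=0.2588 | (4,3) | tMaxX 0.4659 tMaxY 2.5500 | tΔX 1.0353 tΔY 3.8637
    t=0.4659 [x] (3,3)
    t=1.5012 [x] (2,3)
    t=2.5364 [x] (1,3)
    t=2.5500 [y] (1,4)
    t=3.5717 [x] (0,4) — stop
  → r_3 = 3.5717
beam 4: φ=90°, α=210°
  cosα=-0.8660 sinα=-0.5000 | (4,3) | tMaxX 0.5196 tMaxY 0.6800 | tΔX 1.1547 tΔY 2.0000
    t=0.5196 [x] (3,3)
    t=0.6800 [y] (3,2)
    t=1.6743 [x] (2,2)
    t=2.6800 [y] (2,1)
    t=2.8290 [x] (1,1)
    t=3.9837 [x] (0,1) — stop
  → r_4 = 3.9837

ranges = [5.2539, 4.8244, 3.5717, 3.9837]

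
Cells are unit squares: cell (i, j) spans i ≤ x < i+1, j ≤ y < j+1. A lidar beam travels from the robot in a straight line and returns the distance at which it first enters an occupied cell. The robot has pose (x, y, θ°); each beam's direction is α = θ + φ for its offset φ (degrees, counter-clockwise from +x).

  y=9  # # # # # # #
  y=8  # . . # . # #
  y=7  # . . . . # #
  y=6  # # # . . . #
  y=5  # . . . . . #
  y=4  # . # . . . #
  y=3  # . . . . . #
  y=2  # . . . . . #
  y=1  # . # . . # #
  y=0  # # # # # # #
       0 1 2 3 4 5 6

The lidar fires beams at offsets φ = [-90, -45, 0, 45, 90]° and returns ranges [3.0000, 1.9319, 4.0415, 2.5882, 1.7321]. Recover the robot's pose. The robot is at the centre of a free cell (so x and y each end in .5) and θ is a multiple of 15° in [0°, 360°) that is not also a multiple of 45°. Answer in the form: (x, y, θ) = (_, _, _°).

Enumerate (i+0.5, j+0.5, θ) over the 32 free cells and 16 admissible headings. For each, cast all 5 beams and compare to the given ranges.
  (2.5, 2.5, 210°): beam 2 = 1.5529 ≠ 1.9319 ✗
  (4.5, 8.5, 75°): beam 1 = 0.5176 ≠ 3.0000 ✗
  (2.5, 2.5, 240°): beam 1 = 1.7321 ≠ 3.0000 ✗
  (1.5, 5.5, 195°): beam 1 = 0.5176 ≠ 3.0000 ✗
  …
  (4.5, 3.5, 210°): r_1=3.0000, r_2=1.9319, r_3=4.0415, r_4=2.5882, r_5=1.7321 — all match ✓
Only this pose fits every beam.

(x, y, θ) = (4.5, 3.5, 210°)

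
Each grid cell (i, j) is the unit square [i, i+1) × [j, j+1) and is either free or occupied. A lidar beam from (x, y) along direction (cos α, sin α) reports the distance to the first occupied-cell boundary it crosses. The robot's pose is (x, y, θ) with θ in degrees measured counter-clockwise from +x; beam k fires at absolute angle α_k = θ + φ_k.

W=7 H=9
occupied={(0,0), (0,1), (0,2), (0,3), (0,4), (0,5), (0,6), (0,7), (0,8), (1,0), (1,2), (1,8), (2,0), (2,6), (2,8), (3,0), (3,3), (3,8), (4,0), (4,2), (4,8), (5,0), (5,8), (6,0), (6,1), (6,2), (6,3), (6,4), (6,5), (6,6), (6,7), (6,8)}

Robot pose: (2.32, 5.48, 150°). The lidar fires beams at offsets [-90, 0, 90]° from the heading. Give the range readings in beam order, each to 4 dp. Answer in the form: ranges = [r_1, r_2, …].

ranges = [0.6004, 1.5242, 2.6400]

beam 1: φ=-90°, α=60°
  cosα=0.5000 sinα=0.8660 | (2,5) | tMaxX 1.3600 tMaxY 0.6004 | tΔX 2.0000 tΔY 1.1547
    t=0.6004 [y] (2,6) — stop
  → r_1 = 0.6004
beam 2: φ=0°, α=150°
  cosα=-0.8660 sinα=0.5000 | (2,5) | tMaxX 0.3695 tMaxY 1.0400 | tΔX 1.1547 tΔY 2.0000
    t=0.3695 [x] (1,5)
    t=1.0400 [y] (1,6)
    t=1.5242 [x] (0,6) — stop
  → r_2 = 1.5242
beam 3: φ=90°, α=240°
  cosα=-0.5000 sinα=-0.8660 | (2,5) | tMaxX 0.6400 tMaxY 0.5543 | tΔX 2.0000 tΔY 1.1547
    t=0.5543 [y] (2,4)
    t=0.6400 [x] (1,4)
    t=1.7090 [y] (1,3)
    t=2.6400 [x] (0,3) — stop
  → r_3 = 2.6400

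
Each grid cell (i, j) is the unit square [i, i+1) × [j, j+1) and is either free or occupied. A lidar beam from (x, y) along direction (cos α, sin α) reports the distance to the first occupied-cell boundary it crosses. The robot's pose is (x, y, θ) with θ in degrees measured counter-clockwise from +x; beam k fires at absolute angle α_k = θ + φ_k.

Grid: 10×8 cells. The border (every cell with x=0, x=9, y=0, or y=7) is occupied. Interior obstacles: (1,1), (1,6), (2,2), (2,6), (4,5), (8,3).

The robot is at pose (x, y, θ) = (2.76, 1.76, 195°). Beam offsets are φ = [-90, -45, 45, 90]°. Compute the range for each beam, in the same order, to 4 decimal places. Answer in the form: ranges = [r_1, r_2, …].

beam 1: φ=-90°, α=105°
  cosα=-0.2588 sinα=0.9659 | (2,1) | tMaxX 2.9364 tMaxY 0.2485 | tΔX 3.8637 tΔY 1.0353
    t=0.2485 [y] (2,2) — stop
  → r_1 = 0.2485
beam 2: φ=-45°, α=150°
  cosα=-0.8660 sinα=0.5000 | (2,1) | tMaxX 0.8776 tMaxY 0.4800 | tΔX 1.1547 tΔY 2.0000
    t=0.4800 [y] (2,2) — stop
  → r_2 = 0.4800
beam 3: φ=45°, α=240°
  cosα=-0.5000 sinα=-0.8660 | (2,1) | tMaxX 1.5200 tMaxY 0.8776 | tΔX 2.0000 tΔY 1.1547
    t=0.8776 [y] (2,0) — stop
  → r_3 = 0.8776
beam 4: φ=90°, α=285°
  cosα=0.2588 sinα=-0.9659 | (2,1) | tMaxX 0.9273 tMaxY 0.7868 | tΔX 3.8637 tΔY 1.0353
    t=0.7868 [y] (2,0) — stop
  → r_4 = 0.7868

ranges = [0.2485, 0.4800, 0.8776, 0.7868]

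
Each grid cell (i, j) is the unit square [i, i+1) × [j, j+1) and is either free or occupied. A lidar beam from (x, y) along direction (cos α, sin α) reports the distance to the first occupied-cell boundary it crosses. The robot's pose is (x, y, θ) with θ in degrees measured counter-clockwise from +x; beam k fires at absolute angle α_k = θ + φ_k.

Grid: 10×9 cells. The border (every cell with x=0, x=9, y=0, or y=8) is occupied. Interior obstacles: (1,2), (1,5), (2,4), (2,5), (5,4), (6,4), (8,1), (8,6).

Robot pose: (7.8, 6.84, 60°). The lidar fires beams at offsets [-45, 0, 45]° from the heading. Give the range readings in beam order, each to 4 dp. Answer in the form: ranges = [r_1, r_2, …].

beam 1: φ=-45°, α=15°
  cosα=0.9659 sinα=0.2588 | (7,6) | tMaxX 0.2071 tMaxY 0.6182 | tΔX 1.0353 tΔY 3.8637
    t=0.2071 [x] (8,6) — stop
  → r_1 = 0.2071
beam 2: φ=0°, α=60°
  cosα=0.5000 sinα=0.8660 | (7,6) | tMaxX 0.4000 tMaxY 0.1848 | tΔX 2.0000 tΔY 1.1547
    t=0.1848 [y] (7,7)
    t=0.4000 [x] (8,7)
    t=1.3395 [y] (8,8) — stop
  → r_2 = 1.3395
beam 3: φ=45°, α=105°
  cosα=-0.2588 sinα=0.9659 | (7,6) | tMaxX 3.0910 tMaxY 0.1656 | tΔX 3.8637 tΔY 1.0353
    t=0.1656 [y] (7,7)
    t=1.2009 [y] (7,8) — stop
  → r_3 = 1.2009

ranges = [0.2071, 1.3395, 1.2009]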